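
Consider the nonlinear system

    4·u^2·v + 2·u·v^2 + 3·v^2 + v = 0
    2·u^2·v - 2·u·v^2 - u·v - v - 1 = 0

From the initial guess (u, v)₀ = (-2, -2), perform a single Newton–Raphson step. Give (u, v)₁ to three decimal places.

(-1.329, -1.469)

At (-2, -2): F = (-38.000, -3.000).
Jacobian J = [[8·u·v + 2·v^2, 4·u^2 + 4·u·v + 6·v + 1], [4·u·v - 2·v^2 - v, 2·u^2 - 4·u·v - u - 1]].
At the point, J = [[40.000, 21.000], [10.000, -7.000]] (det J = -490.000).
Solving J·Δ = −F gives Δ = (0.671, 0.531).
Then the next iterate is (u, v)₁ = (-1.329, -1.469).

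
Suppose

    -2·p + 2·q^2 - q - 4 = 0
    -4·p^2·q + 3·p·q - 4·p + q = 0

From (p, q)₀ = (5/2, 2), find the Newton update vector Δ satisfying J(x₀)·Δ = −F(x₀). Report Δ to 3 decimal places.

At (5/2, 2): F = (-3.000, -43.000).
Jacobian J = [[-2, 4·q - 1], [-8·p·q + 3·q - 4, -4·p^2 + 3·p + 1]].
At the point, J = [[-2.000, 7.000], [-38.000, -16.500]] (det J = 299.000).
Solving J·Δ = −F gives Δ = (-1.172, 0.094).

(-1.172, 0.094)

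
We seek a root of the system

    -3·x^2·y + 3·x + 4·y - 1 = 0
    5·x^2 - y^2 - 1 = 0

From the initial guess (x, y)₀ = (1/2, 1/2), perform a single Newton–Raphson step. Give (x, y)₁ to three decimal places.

At (1/2, 1/2): F = (2.125, 0.000).
Jacobian J = [[-6·x·y + 3, -3·x^2 + 4], [10·x, -2·y]].
At the point, J = [[1.500, 3.250], [5.000, -1.000]] (det J = -17.750).
Solving J·Δ = −F gives Δ = (-0.120, -0.599).
Then the next iterate is (x, y)₁ = (0.380, -0.099).

(0.380, -0.099)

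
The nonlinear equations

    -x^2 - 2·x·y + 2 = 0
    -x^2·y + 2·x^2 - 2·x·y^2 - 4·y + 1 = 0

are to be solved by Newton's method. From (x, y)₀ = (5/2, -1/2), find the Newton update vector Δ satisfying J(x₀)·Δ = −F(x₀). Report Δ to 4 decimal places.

At (5/2, -1/2): F = (-1.7500, 17.3750).
Jacobian J = [[-2·x - 2·y, -2·x], [-2·x·y + 4·x - 2·y^2, -x^2 - 4·x·y - 4]].
At the point, J = [[-4.0000, -5.0000], [12.0000, -5.2500]] (det J = 81.0000).
Solving J·Δ = −F gives Δ = (-1.1860, 0.5988).

(-1.1860, 0.5988)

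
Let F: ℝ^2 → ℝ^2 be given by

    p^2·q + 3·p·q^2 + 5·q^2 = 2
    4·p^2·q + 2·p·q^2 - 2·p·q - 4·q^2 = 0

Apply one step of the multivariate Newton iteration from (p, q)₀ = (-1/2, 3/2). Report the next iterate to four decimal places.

(-0.1258, 0.7358)

At (-1/2, 3/2): F = (6.2500, -8.2500).
Jacobian J = [[2·p·q + 3·q^2, p^2 + 6·p·q + 10·q], [8·p·q + 2·q^2 - 2·q, 4·p^2 + 4·p·q - 2·p - 8·q]].
At the point, J = [[5.2500, 10.7500], [-4.5000, -13.0000]] (det J = -19.8750).
Solving J·Δ = −F gives Δ = (0.3742, -0.7642).
Then the next iterate is (p, q)₁ = (-0.1258, 0.7358).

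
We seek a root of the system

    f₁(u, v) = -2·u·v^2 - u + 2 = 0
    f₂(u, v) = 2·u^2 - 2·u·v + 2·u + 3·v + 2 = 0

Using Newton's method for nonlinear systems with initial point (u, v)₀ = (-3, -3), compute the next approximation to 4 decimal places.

At (-3, -3): F = (59.0000, -13.0000).
Jacobian J = [[-2·v^2 - 1, -4·u·v], [4·u - 2·v + 2, -2·u + 3]].
At the point, J = [[-19.0000, -36.0000], [-4.0000, 9.0000]] (det J = -315.0000).
Solving J·Δ = −F gives Δ = (0.2000, 1.5333).
Then the next iterate is (u, v)₁ = (-2.8000, -1.4667).

(-2.8000, -1.4667)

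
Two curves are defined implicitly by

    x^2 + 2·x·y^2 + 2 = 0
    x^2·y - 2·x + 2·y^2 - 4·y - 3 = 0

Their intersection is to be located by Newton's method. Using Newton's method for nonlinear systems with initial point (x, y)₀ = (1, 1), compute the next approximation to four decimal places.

At (1, 1): F = (5.0000, -6.0000).
Jacobian J = [[2·x + 2·y^2, 4·x·y], [2·x·y - 2, x^2 + 4·y - 4]].
At the point, J = [[4.0000, 4.0000], [0.0000, 1.0000]] (det J = 4.0000).
Solving J·Δ = −F gives Δ = (-7.2500, 6.0000).
Then the next iterate is (x, y)₁ = (-6.2500, 7.0000).

(-6.2500, 7.0000)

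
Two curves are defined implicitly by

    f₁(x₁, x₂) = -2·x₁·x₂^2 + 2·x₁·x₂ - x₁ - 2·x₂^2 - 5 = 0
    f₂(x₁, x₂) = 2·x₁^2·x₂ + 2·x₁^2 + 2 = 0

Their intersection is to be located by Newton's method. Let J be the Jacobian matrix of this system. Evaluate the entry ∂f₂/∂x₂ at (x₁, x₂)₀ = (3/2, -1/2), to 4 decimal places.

∂f₂/∂x₂ = 2·x₁^2.
At (3/2, -1/2) this is 4.5000.

4.5000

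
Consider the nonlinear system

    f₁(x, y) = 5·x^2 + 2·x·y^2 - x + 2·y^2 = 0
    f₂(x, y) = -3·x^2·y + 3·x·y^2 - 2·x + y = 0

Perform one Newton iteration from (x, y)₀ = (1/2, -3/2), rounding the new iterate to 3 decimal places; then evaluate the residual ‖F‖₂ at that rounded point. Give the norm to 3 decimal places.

3.032

At (1/2, -3/2): F = (7.500, 2.000).
Jacobian J = [[10·x + 2·y^2 - 1, 4·x·y + 4·y], [-6·x·y + 3·y^2 - 2, -3·x^2 + 6·x·y + 1]].
At the point, J = [[8.500, -9.000], [9.250, -4.250]] (det J = 47.125).
Solving J·Δ = −F gives Δ = (0.294, 1.111).
Then the next iterate is (x, y)₁ = (0.794, -0.389).
Re-evaluating at (0.794, -0.389): F = (2.90112, -0.88083), so ‖F‖₂ = 3.032.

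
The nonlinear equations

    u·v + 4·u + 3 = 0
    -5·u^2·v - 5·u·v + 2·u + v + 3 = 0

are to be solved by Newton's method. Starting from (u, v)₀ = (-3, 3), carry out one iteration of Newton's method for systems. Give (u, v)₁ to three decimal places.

At (-3, 3): F = (-18.000, -90.000).
Jacobian J = [[v + 4, u], [-10·u·v - 5·v + 2, -5·u^2 - 5·u + 1]].
At the point, J = [[7.000, -3.000], [77.000, -29.000]] (det J = 28.000).
Solving J·Δ = −F gives Δ = (-9.000, -27.000).
Then the next iterate is (u, v)₁ = (-12.000, -24.000).

(-12.000, -24.000)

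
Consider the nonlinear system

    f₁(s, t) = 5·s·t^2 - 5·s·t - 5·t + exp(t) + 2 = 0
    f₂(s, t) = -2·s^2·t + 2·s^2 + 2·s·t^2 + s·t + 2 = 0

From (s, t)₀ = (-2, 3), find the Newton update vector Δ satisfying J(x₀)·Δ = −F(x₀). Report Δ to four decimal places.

(0.5743, -1.0221)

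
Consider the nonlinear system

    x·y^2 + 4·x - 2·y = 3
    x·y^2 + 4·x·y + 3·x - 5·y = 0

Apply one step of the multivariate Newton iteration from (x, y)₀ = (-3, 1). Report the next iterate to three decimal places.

At (-3, 1): F = (-20.000, -29.000).
Jacobian J = [[y^2 + 4, 2·x·y - 2], [y^2 + 4·y + 3, 2·x·y + 4·x - 5]].
At the point, J = [[5.000, -8.000], [8.000, -23.000]] (det J = -51.000).
Solving J·Δ = −F gives Δ = (4.471, 0.294).
Then the next iterate is (x, y)₁ = (1.471, 1.294).

(1.471, 1.294)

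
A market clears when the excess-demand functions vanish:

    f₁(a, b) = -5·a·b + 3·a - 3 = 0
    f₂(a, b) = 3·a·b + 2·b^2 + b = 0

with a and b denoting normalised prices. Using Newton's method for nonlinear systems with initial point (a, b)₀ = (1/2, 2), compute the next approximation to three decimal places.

(-0.111, 1.111)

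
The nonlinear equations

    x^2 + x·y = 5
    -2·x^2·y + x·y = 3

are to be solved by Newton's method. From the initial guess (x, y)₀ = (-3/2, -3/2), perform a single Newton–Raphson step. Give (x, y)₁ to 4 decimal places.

(-2.5667, 1.3667)

At (-3/2, -3/2): F = (-0.5000, 6.0000).
Jacobian J = [[2·x + y, x], [-4·x·y + y, -2·x^2 + x]].
At the point, J = [[-4.5000, -1.5000], [-10.5000, -6.0000]] (det J = 11.2500).
Solving J·Δ = −F gives Δ = (-1.0667, 2.8667).
Then the next iterate is (x, y)₁ = (-2.5667, 1.3667).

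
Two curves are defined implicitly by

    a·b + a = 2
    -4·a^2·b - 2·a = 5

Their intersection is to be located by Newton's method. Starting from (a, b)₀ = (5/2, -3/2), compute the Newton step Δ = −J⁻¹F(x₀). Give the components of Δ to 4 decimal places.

(0.2174, 1.3435)

At (5/2, -3/2): F = (-3.2500, 27.5000).
Jacobian J = [[b + 1, a], [-8·a·b - 2, -4·a^2]].
At the point, J = [[-0.5000, 2.5000], [28.0000, -25.0000]] (det J = -57.5000).
Solving J·Δ = −F gives Δ = (0.2174, 1.3435).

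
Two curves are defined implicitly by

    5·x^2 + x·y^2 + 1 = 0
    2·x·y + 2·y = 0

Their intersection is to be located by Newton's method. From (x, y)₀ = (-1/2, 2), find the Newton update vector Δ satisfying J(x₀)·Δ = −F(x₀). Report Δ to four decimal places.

(-0.6071, 0.4286)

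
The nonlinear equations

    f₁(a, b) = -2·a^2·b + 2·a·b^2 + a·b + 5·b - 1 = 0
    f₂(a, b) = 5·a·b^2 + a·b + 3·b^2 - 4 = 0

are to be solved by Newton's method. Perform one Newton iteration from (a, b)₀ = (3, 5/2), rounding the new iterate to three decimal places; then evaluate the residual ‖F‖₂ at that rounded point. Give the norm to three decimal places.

At (3, 5/2): F = (11.500, 116.000).
Jacobian J = [[-4·a·b + 2·b^2 + b, -2·a^2 + 4·a·b + a + 5], [5·b^2 + b, 10·a·b + a + 6·b]].
At the point, J = [[-15.000, 20.000], [33.750, 93.000]] (det J = -2070.000).
Solving J·Δ = −F gives Δ = (-0.604, -1.028).
Then the next iterate is (a, b)₁ = (2.396, 1.472).
Re-evaluating at (2.396, 1.472): F = (3.36918, 31.98534), so ‖F‖₂ = 32.162.

32.162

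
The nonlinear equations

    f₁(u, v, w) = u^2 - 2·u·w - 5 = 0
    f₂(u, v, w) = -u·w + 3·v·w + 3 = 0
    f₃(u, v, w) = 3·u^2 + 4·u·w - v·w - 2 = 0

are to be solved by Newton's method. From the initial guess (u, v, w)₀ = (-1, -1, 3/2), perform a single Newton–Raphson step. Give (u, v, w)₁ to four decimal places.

(-1.5517, -1.5747, 0.6207)

At (-1, -1, 3/2): F = (-1.0000, 0.0000, -3.5000).
Jacobian J = [[2·u - 2·w, 0, -2·u], [-w, 3·w, -u + 3·v], [6·u + 4·w, -w, 4·u - v]].
At the point, J = [[-5.0000, 0.0000, 2.0000], [-1.5000, 4.5000, -2.0000], [0.0000, -1.5000, -3.0000]] (det J = 87.0000).
Solving J·Δ = −F gives Δ = (-0.5517, -0.5747, -0.8793).
Then the next iterate is (u, v, w)₁ = (-1.5517, -1.5747, 0.6207).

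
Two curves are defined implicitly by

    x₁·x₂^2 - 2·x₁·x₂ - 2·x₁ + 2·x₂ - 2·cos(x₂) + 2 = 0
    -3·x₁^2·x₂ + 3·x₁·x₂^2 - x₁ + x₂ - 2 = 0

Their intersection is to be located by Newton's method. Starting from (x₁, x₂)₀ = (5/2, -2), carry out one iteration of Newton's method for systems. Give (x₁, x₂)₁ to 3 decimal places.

(1.742, -1.374)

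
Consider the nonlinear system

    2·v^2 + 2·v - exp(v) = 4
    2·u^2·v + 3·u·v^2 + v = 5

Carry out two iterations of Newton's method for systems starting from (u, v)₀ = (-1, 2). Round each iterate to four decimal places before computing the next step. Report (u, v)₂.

(0.4506, 1.7902)

At (-1, 2): F = (0.610944, -11.0000).
Jacobian J = [[0, 4·v - exp(v) + 2], [4·u·v + 3·v^2, 2·u^2 + 6·u·v + 1]].
At the point, J = [[0.0000, 2.610944], [4.0000, -9.0000]] (det J = -10.443776).
Solving J·Δ = −F gives Δ = (2.2235, -0.2340).
Then the next iterate is (u, v)₁ = (1.2235, 1.7660).
Round to (1.2235, 1.7660) and repeat: F = (-0.077905, 13.500629), J = [[0.0000, 3.216583], [17.999072, 16.958111]].
Δ = (-0.7729, 0.0242), so (u, v)₂ = (0.4506, 1.7902).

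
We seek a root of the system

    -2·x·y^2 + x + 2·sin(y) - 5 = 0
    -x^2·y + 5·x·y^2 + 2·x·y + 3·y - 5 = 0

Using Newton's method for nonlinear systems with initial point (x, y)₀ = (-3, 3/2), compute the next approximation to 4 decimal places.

(-0.2904, 1.6096)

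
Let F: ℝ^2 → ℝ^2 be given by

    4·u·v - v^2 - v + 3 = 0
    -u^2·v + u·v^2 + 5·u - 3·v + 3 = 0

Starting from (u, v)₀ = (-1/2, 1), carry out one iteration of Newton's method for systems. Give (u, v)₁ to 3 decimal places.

(0.167, 1.333)

At (-1/2, 1): F = (-1.000, -3.250).
Jacobian J = [[4·v, 4·u - 2·v - 1], [-2·u·v + v^2 + 5, -u^2 + 2·u·v - 3]].
At the point, J = [[4.000, -5.000], [7.000, -4.250]] (det J = 18.000).
Solving J·Δ = −F gives Δ = (0.667, 0.333).
Then the next iterate is (u, v)₁ = (0.167, 1.333).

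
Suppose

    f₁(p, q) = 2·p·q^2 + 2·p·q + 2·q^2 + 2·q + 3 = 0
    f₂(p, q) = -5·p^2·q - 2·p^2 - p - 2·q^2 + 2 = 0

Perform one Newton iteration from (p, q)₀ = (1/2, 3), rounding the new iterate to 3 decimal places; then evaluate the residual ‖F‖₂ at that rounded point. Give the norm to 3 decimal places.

1.641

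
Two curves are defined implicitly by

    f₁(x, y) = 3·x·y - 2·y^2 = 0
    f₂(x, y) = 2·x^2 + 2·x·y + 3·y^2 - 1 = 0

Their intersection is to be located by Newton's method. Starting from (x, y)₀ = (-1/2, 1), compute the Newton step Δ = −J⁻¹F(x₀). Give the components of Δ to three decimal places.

At (-1/2, 1): F = (-3.500, 1.500).
Jacobian J = [[3·y, 3·x - 4·y], [4·x + 2·y, 2·x + 6·y]].
At the point, J = [[3.000, -5.500], [0.000, 5.000]] (det J = 15.000).
Solving J·Δ = −F gives Δ = (0.617, -0.300).

(0.617, -0.300)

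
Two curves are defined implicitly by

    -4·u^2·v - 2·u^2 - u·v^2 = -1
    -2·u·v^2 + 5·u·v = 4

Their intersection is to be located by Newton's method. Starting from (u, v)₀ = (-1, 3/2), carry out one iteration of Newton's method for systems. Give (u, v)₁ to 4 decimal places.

At (-1, 3/2): F = (-4.7500, -7.0000).
Jacobian J = [[-8·u·v - 4·u - v^2, -4·u^2 - 2·u·v], [-2·v^2 + 5·v, -4·u·v + 5·u]].
At the point, J = [[13.7500, -1.0000], [3.0000, 1.0000]] (det J = 16.7500).
Solving J·Δ = −F gives Δ = (0.7015, 4.8955).
Then the next iterate is (u, v)₁ = (-0.2985, 6.3955).

(-0.2985, 6.3955)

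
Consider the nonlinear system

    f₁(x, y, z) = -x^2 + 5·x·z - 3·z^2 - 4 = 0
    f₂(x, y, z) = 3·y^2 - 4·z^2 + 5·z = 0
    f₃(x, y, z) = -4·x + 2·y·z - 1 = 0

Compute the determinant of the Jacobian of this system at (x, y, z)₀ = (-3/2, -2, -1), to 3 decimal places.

-76.000

J = [[-2·x + 5·z, 0, 5·x - 6·z], [0, 6·y, -8·z + 5], [-4, 2·z, 2·y]].
At the point, J = [[-2.000, 0.000, -1.500], [0.000, -12.000, 13.000], [-4.000, -2.000, -4.000]].
det J = -76.000.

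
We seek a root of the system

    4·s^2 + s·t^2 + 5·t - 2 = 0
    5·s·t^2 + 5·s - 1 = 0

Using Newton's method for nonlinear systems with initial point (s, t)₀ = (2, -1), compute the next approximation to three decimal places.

At (2, -1): F = (11.000, 19.000).
Jacobian J = [[8·s + t^2, 2·s·t + 5], [5·t^2 + 5, 10·s·t]].
At the point, J = [[17.000, 1.000], [10.000, -20.000]] (det J = -350.000).
Solving J·Δ = −F gives Δ = (-0.683, 0.609).
Then the next iterate is (s, t)₁ = (1.317, -0.391).

(1.317, -0.391)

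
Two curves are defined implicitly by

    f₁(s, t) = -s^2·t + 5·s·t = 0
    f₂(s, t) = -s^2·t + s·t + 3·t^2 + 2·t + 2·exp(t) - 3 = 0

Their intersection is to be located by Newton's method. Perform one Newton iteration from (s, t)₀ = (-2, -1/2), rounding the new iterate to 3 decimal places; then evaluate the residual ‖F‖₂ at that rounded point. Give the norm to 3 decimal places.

At (-2, -1/2): F = (7.000, 0.96306).
Jacobian J = [[-2·s·t + 5·t, -s^2 + 5·s], [-2·s·t + t, -s^2 + s + 6·t + 2·exp(t) + 2]].
At the point, J = [[-4.500, -14.000], [-2.500, -5.78694]] (det J = -8.95878).
Solving J·Δ = −F gives Δ = (-3.017, 1.470).
Then the next iterate is (s, t)₁ = (-5.017, 0.970).
Re-evaluating at (-5.017, 0.970): F = (-48.74763, -22.24308), so ‖F‖₂ = 53.583.

53.583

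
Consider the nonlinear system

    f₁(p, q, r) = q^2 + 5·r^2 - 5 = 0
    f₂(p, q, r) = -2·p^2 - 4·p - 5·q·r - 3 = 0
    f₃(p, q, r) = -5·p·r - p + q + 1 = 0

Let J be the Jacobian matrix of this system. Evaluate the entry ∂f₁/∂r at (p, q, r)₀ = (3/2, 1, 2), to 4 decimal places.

∂f₁/∂r = 10·r.
At (3/2, 1, 2) this is 20.0000.

20.0000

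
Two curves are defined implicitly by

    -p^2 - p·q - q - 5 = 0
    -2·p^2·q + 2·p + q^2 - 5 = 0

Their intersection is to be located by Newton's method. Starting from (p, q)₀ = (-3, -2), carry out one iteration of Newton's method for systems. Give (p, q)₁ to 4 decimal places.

At (-3, -2): F = (-18.0000, 29.0000).
Jacobian J = [[-2·p - q, -p - 1], [-4·p·q + 2, -2·p^2 + 2·q]].
At the point, J = [[8.0000, 2.0000], [-22.0000, -22.0000]] (det J = -132.0000).
Solving J·Δ = −F gives Δ = (2.5606, -1.2424).
Then the next iterate is (p, q)₁ = (-0.4394, -3.2424).

(-0.4394, -3.2424)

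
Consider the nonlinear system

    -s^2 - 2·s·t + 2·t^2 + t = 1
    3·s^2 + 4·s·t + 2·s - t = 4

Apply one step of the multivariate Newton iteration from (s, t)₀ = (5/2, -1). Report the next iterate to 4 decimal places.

(1.5292, -0.7922)

At (5/2, -1): F = (-1.2500, 10.7500).
Jacobian J = [[-2·s - 2·t, -2·s + 4·t + 1], [6·s + 4·t + 2, 4·s - 1]].
At the point, J = [[-3.0000, -8.0000], [13.0000, 9.0000]] (det J = 77.0000).
Solving J·Δ = −F gives Δ = (-0.9708, 0.2078).
Then the next iterate is (s, t)₁ = (1.5292, -0.7922).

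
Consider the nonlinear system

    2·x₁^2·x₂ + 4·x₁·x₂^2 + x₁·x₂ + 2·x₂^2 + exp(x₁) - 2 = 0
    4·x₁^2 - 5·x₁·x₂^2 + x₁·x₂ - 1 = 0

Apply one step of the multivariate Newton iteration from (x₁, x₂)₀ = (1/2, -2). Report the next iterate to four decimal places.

(0.3531, -1.2041)

At (1/2, -2): F = (13.648721, -11.0000).
Jacobian J = [[4·x₁·x₂ + 4·x₂^2 + x₂ + exp(x₁), 2·x₁^2 + 8·x₁·x₂ + x₁ + 4·x₂], [8·x₁ - 5·x₂^2 + x₂, -10·x₁·x₂ + x₁]].
At the point, J = [[11.648721, -15.0000], [-18.0000, 10.5000]] (det J = -147.688427).
Solving J·Δ = −F gives Δ = (-0.1469, 0.7959).
Then the next iterate is (x₁, x₂)₁ = (0.3531, -1.2041).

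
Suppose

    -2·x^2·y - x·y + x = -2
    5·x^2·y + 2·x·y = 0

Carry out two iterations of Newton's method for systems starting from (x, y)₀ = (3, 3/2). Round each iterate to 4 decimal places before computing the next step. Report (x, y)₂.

At (3, 3/2): F = (-26.5000, 76.5000).
Jacobian J = [[-4·x·y - y + 1, -2·x^2 - x], [10·x·y + 2·y, 5·x^2 + 2·x]].
At the point, J = [[-18.5000, -21.0000], [48.0000, 51.0000]] (det J = 64.5000).
Solving J·Δ = −F gives Δ = (-3.9535, 2.2209).
Then the next iterate is (x, y)₁ = (-0.9535, 3.7209).
Round to (-0.9535, 3.7209) and repeat: F = (-2.171425, 9.818753), J = [[11.470613, -0.864825], [-28.036981, 2.638811]].
Δ = (-0.4586, -8.5934), so (x, y)₂ = (-1.4121, -4.8725).

(-1.4121, -4.8725)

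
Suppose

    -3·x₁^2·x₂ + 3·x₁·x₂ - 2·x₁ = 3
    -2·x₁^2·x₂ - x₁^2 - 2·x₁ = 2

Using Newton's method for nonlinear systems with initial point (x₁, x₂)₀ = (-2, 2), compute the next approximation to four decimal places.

(-1.5600, 0.7400)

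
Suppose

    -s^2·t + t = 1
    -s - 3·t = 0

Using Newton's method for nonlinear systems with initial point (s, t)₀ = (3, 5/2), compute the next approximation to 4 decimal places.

(3.5676, -1.1892)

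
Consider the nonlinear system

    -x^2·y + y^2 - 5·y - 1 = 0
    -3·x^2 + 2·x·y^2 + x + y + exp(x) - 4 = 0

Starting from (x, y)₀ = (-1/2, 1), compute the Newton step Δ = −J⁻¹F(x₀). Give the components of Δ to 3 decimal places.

At (-1/2, 1): F = (-5.250, -4.64347).
Jacobian J = [[-2·x·y, -x^2 + 2·y - 5], [-6·x + 2·y^2 + exp(x) + 1, 4·x·y + 1]].
At the point, J = [[1.000, -3.250], [6.60653, -1.000]] (det J = 20.47122).
Solving J·Δ = −F gives Δ = (0.481, -1.467).

(0.481, -1.467)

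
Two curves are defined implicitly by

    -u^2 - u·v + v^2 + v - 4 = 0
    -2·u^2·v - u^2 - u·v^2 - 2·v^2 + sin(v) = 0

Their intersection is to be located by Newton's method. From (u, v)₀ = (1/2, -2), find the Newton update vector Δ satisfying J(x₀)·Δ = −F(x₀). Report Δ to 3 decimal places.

At (1/2, -2): F = (-1.250, -10.15930).
Jacobian J = [[-2·u - v, -u + 2·v + 1], [-4·u·v - 2·u - v^2, -2·u^2 - 2·u·v - 4·v + cos(v)]].
At the point, J = [[1.000, -3.500], [-1.000, 9.08385]] (det J = 5.58385).
Solving J·Δ = −F gives Δ = (8.401, 2.043).

(8.401, 2.043)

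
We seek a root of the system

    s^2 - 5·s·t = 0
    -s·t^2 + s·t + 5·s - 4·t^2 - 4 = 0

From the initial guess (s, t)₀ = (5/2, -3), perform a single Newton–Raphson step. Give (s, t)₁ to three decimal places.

(1.023, -1.864)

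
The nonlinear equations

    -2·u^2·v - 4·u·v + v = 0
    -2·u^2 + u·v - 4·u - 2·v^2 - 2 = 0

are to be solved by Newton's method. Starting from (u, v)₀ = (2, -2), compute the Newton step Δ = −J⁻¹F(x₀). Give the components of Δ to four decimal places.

At (2, -2): F = (30.0000, -30.0000).
Jacobian J = [[-4·u·v - 4·v, -2·u^2 - 4·u + 1], [-4·u + v - 4, u - 4·v]].
At the point, J = [[24.0000, -15.0000], [-14.0000, 10.0000]] (det J = 30.0000).
Solving J·Δ = −F gives Δ = (5.0000, 10.0000).

(5.0000, 10.0000)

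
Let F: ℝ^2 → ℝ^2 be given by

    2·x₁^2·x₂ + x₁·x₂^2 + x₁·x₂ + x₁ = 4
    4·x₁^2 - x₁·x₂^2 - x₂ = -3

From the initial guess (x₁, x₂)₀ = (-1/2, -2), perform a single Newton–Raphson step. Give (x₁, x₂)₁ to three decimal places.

At (-1/2, -2): F = (-6.500, 8.000).
Jacobian J = [[4·x₁·x₂ + x₂^2 + x₂ + 1, 2·x₁^2 + 2·x₁·x₂ + x₁], [8·x₁ - x₂^2, -2·x₁·x₂ - 1]].
At the point, J = [[7.000, 2.000], [-8.000, -3.000]] (det J = -5.000).
Solving J·Δ = −F gives Δ = (0.700, 0.800).
Then the next iterate is (x₁, x₂)₁ = (0.200, -1.200).

(0.200, -1.200)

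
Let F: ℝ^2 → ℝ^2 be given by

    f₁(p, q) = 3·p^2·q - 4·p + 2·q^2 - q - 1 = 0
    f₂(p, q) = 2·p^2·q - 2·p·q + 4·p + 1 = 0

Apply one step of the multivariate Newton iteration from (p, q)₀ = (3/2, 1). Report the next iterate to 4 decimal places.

At (3/2, 1): F = (0.7500, 8.5000).
Jacobian J = [[6·p·q - 4, 3·p^2 + 4·q - 1], [4·p·q - 2·q + 4, 2·p^2 - 2·p]].
At the point, J = [[5.0000, 9.7500], [8.0000, 1.5000]] (det J = -70.5000).
Solving J·Δ = −F gives Δ = (-1.1596, 0.5177).
Then the next iterate is (p, q)₁ = (0.3404, 1.5177).

(0.3404, 1.5177)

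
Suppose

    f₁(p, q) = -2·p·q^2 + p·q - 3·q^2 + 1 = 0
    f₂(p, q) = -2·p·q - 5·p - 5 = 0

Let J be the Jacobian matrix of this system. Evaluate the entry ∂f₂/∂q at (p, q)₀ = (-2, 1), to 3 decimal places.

4.000

∂f₂/∂q = -2·p.
At (-2, 1) this is 4.000.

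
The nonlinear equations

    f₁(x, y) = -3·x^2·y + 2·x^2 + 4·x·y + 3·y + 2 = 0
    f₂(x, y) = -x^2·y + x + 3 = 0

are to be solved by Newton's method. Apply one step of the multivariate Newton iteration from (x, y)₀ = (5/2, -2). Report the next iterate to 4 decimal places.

At (5/2, -2): F = (26.0000, 18.0000).
Jacobian J = [[-6·x·y + 4·x + 4·y, -3·x^2 + 4·x + 3], [-2·x·y + 1, -x^2]].
At the point, J = [[32.0000, -5.7500], [11.0000, -6.2500]] (det J = -136.7500).
Solving J·Δ = −F gives Δ = (-0.4314, 2.1207).
Then the next iterate is (x, y)₁ = (2.0686, 0.1207).

(2.0686, 0.1207)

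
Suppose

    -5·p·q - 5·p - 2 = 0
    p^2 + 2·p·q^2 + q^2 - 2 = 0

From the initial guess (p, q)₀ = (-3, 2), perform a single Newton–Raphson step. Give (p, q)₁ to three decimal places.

(-0.537, 1.596)

At (-3, 2): F = (43.000, -13.000).
Jacobian J = [[-5·q - 5, -5·p], [2·p + 2·q^2, 4·p·q + 2·q]].
At the point, J = [[-15.000, 15.000], [2.000, -20.000]] (det J = 270.000).
Solving J·Δ = −F gives Δ = (2.463, -0.404).
Then the next iterate is (p, q)₁ = (-0.537, 1.596).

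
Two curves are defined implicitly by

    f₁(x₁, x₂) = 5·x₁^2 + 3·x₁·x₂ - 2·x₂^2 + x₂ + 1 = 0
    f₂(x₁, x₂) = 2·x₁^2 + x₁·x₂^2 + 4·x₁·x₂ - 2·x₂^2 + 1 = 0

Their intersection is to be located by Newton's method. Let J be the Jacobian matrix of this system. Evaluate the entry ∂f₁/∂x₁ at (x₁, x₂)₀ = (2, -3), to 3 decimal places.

∂f₁/∂x₁ = 10·x₁ + 3·x₂.
At (2, -3) this is 11.000.

11.000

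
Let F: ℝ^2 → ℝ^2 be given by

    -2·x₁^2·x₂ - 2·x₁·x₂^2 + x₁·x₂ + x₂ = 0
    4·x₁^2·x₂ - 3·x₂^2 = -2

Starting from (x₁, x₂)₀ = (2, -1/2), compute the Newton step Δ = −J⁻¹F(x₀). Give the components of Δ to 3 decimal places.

At (2, -1/2): F = (1.500, -6.750).
Jacobian J = [[-4·x₁·x₂ - 2·x₂^2 + x₂, -2·x₁^2 - 4·x₁·x₂ + x₁ + 1], [8·x₁·x₂, 4·x₁^2 - 6·x₂]].
At the point, J = [[3.000, -1.000], [-8.000, 19.000]] (det J = 49.000).
Solving J·Δ = −F gives Δ = (-0.444, 0.168).

(-0.444, 0.168)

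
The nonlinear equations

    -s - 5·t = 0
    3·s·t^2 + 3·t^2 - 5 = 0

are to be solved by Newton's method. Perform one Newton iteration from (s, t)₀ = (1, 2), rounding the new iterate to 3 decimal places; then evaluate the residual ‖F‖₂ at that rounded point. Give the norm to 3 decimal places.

At (1, 2): F = (-11.000, 19.000).
Jacobian J = [[-1, -5], [3·t^2, 6·s·t + 6·t]].
At the point, J = [[-1.000, -5.000], [12.000, 24.000]] (det J = 36.000).
Solving J·Δ = −F gives Δ = (4.694, -3.139).
Then the next iterate is (s, t)₁ = (5.694, -1.139).
Re-evaluating at (5.694, -1.139): F = (0.001, 21.05280), so ‖F‖₂ = 21.053.

21.053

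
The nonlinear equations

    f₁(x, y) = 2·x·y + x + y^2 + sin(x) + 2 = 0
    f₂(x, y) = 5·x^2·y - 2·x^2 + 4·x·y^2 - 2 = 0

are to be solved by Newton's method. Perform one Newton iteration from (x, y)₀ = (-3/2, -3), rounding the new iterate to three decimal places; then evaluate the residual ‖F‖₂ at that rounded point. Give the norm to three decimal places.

At (-3/2, -3): F = (17.50251, -94.250).
Jacobian J = [[2·y + cos(x) + 1, 2·x + 2·y], [10·x·y - 4·x + 4·y^2, 5·x^2 + 8·x·y]].
At the point, J = [[-4.92926, -9.000], [87.000, 47.250]] (det J = 550.09233).
Solving J·Δ = −F gives Δ = (0.039, 1.924).
Then the next iterate is (x, y)₁ = (-1.461, -1.076).
Re-evaluating at (-1.461, -1.076): F = (3.84687, -24.51881), so ‖F‖₂ = 24.819.

24.819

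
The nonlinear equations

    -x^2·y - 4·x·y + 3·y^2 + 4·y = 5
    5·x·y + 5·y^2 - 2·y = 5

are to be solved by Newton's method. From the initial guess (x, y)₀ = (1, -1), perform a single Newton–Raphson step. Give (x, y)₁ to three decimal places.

At (1, -1): F = (-1.000, -3.000).
Jacobian J = [[-2·x·y - 4·y, -x^2 - 4·x + 6·y + 4], [5·y, 5·x + 10·y - 2]].
At the point, J = [[6.000, -7.000], [-5.000, -7.000]] (det J = -77.000).
Solving J·Δ = −F gives Δ = (-0.182, -0.299).
Then the next iterate is (x, y)₁ = (0.818, -1.299).

(0.818, -1.299)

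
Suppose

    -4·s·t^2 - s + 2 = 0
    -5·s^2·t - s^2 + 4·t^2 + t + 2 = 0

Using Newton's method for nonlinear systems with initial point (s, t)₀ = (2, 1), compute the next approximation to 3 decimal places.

(1.441, 0.675)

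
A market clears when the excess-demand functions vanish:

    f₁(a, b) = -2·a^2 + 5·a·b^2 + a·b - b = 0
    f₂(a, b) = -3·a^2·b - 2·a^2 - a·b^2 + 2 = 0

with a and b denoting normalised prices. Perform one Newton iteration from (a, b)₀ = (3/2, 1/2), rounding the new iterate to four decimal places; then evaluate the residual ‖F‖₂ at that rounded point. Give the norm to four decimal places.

1.3531

At (3/2, 1/2): F = (-2.3750, -6.2500).
Jacobian J = [[-4·a + 5·b^2 + b, 10·a·b + a - 1], [-6·a·b - 4·a - b^2, -3·a^2 - 2·a·b]].
At the point, J = [[-4.2500, 8.0000], [-10.7500, -8.2500]] (det J = 121.0625).
Solving J·Δ = −F gives Δ = (-0.5749, -0.0085).
Then the next iterate is (a, b)₁ = (0.9251, 0.4915).
Re-evaluating at (0.9251, 0.4915): F = (-0.631041, -1.196990), so ‖F‖₂ = 1.3531.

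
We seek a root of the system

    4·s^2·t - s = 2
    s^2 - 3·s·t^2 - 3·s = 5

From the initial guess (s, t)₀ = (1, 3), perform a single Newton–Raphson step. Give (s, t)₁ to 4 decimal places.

(0.9139, 1.2450)

At (1, 3): F = (9.0000, -34.0000).
Jacobian J = [[8·s·t - 1, 4·s^2], [2·s - 3·t^2 - 3, -6·s·t]].
At the point, J = [[23.0000, 4.0000], [-28.0000, -18.0000]] (det J = -302.0000).
Solving J·Δ = −F gives Δ = (-0.0861, -1.7550).
Then the next iterate is (s, t)₁ = (0.9139, 1.2450).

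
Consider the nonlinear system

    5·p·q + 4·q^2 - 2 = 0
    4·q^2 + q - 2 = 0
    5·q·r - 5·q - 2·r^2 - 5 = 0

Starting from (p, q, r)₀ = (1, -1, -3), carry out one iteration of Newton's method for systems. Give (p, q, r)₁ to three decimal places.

At (1, -1, -3): F = (-3.000, 1.000, -3.000).
Jacobian J = [[5·q, 5·p + 8·q, 0], [0, 8·q + 1, 0], [0, 5·r - 5, 5·q - 4·r]].
At the point, J = [[-5.000, -3.000, 0.000], [0.000, -7.000, 0.000], [0.000, -20.000, 7.000]] (det J = 245.000).
Solving J·Δ = −F gives Δ = (-0.686, 0.143, 0.837).
Then the next iterate is (p, q, r)₁ = (0.314, -0.857, -2.163).

(0.314, -0.857, -2.163)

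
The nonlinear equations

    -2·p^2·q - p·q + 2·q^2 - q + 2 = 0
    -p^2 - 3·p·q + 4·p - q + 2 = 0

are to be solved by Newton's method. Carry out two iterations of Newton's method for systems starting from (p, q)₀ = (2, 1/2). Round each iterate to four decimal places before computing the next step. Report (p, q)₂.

At (2, 1/2): F = (-3.0000, 2.5000).
Jacobian J = [[-4·p·q - q, -2·p^2 - p + 4·q - 1], [-2·p - 3·q + 4, -3·p - 1]].
At the point, J = [[-4.5000, -9.0000], [-1.5000, -7.0000]] (det J = 18.0000).
Solving J·Δ = −F gives Δ = (-2.4167, 0.8750).
Then the next iterate is (p, q)₁ = (-0.4167, 1.3750).
Round to (-0.4167, 1.3750) and repeat: F = (4.501706, 0.503449), J = [[0.916850, 4.569422], [0.7084, 0.2501]].
Δ = (-0.3905, -0.9068), so (p, q)₂ = (-0.8072, 0.4682).

(-0.8072, 0.4682)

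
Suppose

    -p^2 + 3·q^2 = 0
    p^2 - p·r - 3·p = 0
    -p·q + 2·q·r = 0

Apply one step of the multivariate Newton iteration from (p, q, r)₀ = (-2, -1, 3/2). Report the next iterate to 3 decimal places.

(-0.280, -0.020, 2.310)

At (-2, -1, 3/2): F = (-1.000, 13.000, -5.000).
Jacobian J = [[-2·p, 6·q, 0], [2·p - r - 3, 0, -p], [-q, -p + 2·r, 2·q]].
At the point, J = [[4.000, -6.000, 0.000], [-8.500, 0.000, 2.000], [1.000, 5.000, -2.000]] (det J = 50.000).
Solving J·Δ = −F gives Δ = (1.720, 0.980, 0.810).
Then the next iterate is (p, q, r)₁ = (-0.280, -0.020, 2.310).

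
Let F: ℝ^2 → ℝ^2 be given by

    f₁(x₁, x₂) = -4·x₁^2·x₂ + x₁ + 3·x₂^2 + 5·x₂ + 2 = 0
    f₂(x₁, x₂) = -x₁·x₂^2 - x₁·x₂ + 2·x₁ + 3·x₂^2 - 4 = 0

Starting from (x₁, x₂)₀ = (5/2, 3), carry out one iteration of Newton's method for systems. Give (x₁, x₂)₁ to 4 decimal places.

(2.1313, -0.3737)

At (5/2, 3): F = (-28.5000, -2.0000).
Jacobian J = [[-8·x₁·x₂ + 1, -4·x₁^2 + 6·x₂ + 5], [-x₂^2 - x₂ + 2, -2·x₁·x₂ - x₁ + 6·x₂]].
At the point, J = [[-59.0000, -2.0000], [-10.0000, 0.5000]] (det J = -49.5000).
Solving J·Δ = −F gives Δ = (-0.3687, -3.3737).
Then the next iterate is (x₁, x₂)₁ = (2.1313, -0.3737).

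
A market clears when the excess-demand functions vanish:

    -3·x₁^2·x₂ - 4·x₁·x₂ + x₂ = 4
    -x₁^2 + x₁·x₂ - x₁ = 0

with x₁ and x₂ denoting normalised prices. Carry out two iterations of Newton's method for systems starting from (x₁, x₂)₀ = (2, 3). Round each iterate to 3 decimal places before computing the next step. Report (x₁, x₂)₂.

At (2, 3): F = (-61.000, 0.000).
Jacobian J = [[-6·x₁·x₂ - 4·x₂, -3·x₁^2 - 4·x₁ + 1], [-2·x₁ + x₂ - 1, x₁]].
At the point, J = [[-48.000, -19.000], [-2.000, 2.000]] (det J = -134.000).
Solving J·Δ = −F gives Δ = (-0.910, -0.910).
Then the next iterate is (x₁, x₂)₁ = (1.090, 2.090).
Round to (1.090, 2.090) and repeat: F = (-18.47179, 0.000), J = [[-22.02860, -6.92430], [-1.090, 1.090]].
Δ = (-0.638, -0.638), so (x₁, x₂)₂ = (0.452, 1.452).

(0.452, 1.452)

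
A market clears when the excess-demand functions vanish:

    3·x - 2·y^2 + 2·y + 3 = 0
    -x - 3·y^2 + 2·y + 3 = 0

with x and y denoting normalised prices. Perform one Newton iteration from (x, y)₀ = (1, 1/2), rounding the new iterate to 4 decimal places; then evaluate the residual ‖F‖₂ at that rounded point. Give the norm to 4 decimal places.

70.3344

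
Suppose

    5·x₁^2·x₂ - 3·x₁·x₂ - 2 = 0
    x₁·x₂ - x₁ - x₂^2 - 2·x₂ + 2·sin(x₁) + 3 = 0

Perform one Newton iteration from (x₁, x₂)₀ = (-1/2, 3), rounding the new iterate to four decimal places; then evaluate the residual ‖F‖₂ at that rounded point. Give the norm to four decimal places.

2.8930

At (-1/2, 3): F = (6.2500, -13.958851).
Jacobian J = [[10·x₁·x₂ - 3·x₂, 5·x₁^2 - 3·x₁], [x₂ + 2·cos(x₁) - 1, x₁ - 2·x₂ - 2]].
At the point, J = [[-24.0000, 2.7500], [3.755165, -8.5000]] (det J = 193.673296).
Solving J·Δ = −F gives Δ = (0.0761, -1.6086).
Then the next iterate is (x₁, x₂)₁ = (-0.4239, 1.3914).
Re-evaluating at (-0.4239, 1.3914): F = (1.019555, -2.707345), so ‖F‖₂ = 2.8930.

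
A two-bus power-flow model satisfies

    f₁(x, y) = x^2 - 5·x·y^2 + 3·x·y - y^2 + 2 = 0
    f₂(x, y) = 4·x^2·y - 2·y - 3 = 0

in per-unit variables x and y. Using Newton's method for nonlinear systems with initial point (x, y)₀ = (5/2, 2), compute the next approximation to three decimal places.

(1.718, 1.490)

At (5/2, 2): F = (-30.750, 43.000).
Jacobian J = [[2·x - 5·y^2 + 3·y, -10·x·y + 3·x - 2·y], [8·x·y, 4·x^2 - 2]].
At the point, J = [[-9.000, -46.500], [40.000, 23.000]] (det J = 1653.000).
Solving J·Δ = −F gives Δ = (-0.782, -0.510).
Then the next iterate is (x, y)₁ = (1.718, 1.490).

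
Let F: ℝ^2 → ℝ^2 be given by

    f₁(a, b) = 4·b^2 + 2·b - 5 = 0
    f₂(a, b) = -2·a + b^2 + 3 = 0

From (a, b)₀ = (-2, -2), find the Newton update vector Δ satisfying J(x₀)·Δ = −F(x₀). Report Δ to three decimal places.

At (-2, -2): F = (7.000, 11.000).
Jacobian J = [[0, 8·b + 2], [-2, 2·b]].
At the point, J = [[0.000, -14.000], [-2.000, -4.000]] (det J = -28.000).
Solving J·Δ = −F gives Δ = (4.500, 0.500).

(4.500, 0.500)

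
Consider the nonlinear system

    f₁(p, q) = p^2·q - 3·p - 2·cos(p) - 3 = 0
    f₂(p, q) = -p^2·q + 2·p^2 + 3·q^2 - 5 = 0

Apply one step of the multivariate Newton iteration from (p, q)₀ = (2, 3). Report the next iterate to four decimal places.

At (2, 3): F = (3.832294, 18.0000).
Jacobian J = [[2·p·q + 2·sin(p) - 3, p^2], [-2·p·q + 4·p, -p^2 + 6·q]].
At the point, J = [[10.818595, 4.0000], [-4.0000, 14.0000]] (det J = 167.460328).
Solving J·Δ = −F gives Δ = (0.1096, -1.2544).
Then the next iterate is (p, q)₁ = (2.1096, 1.7456).

(2.1096, 1.7456)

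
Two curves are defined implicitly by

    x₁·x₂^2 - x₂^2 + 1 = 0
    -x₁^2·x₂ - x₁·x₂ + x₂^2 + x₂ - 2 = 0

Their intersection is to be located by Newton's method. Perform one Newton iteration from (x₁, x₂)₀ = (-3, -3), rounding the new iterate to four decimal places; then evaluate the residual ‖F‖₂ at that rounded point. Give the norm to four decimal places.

11.0224

At (-3, -3): F = (-35.0000, 22.0000).
Jacobian J = [[x₂^2, 2·x₁·x₂ - 2·x₂], [-2·x₁·x₂ - x₂, -x₁^2 - x₁ + 2·x₂ + 1]].
At the point, J = [[9.0000, 24.0000], [-15.0000, -11.0000]] (det J = 261.0000).
Solving J·Δ = −F gives Δ = (0.5479, 1.2529).
Then the next iterate is (x₁, x₂)₁ = (-2.4521, -1.7471).
Re-evaluating at (-2.4521, -1.7471): F = (-9.537046, 5.526148), so ‖F‖₂ = 11.0224.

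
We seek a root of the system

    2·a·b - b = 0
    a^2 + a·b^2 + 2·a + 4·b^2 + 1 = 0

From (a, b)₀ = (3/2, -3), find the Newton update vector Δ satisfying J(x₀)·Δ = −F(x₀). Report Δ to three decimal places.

At (3/2, -3): F = (-6.000, 55.750).
Jacobian J = [[2·b, 2·a - 1], [2·a + b^2 + 2, 2·a·b + 8·b]].
At the point, J = [[-6.000, 2.000], [14.000, -33.000]] (det J = 170.000).
Solving J·Δ = −F gives Δ = (-0.509, 1.474).

(-0.509, 1.474)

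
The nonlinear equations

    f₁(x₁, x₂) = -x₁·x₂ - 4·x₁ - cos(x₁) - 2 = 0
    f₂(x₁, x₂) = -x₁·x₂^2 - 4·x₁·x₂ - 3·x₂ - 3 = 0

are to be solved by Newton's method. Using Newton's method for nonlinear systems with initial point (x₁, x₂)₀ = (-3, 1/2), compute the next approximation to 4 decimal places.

(-0.0756, 0.8608)

At (-3, 1/2): F = (12.489992, 2.2500).
Jacobian J = [[-x₂ + sin(x₁) - 4, -x₁], [-x₂^2 - 4·x₂, -2·x₁·x₂ - 4·x₁ - 3]].
At the point, J = [[-4.641120, 3.0000], [-2.2500, 12.0000]] (det J = -48.943440).
Solving J·Δ = −F gives Δ = (2.9244, 0.3608).
Then the next iterate is (x₁, x₂)₁ = (-0.0756, 0.8608).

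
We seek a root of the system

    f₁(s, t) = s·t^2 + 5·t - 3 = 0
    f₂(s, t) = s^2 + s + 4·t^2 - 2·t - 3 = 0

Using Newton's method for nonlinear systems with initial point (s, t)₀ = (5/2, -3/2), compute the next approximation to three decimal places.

At (5/2, -3/2): F = (-4.875, 17.750).
Jacobian J = [[t^2, 2·s·t + 5], [2·s + 1, 8·t - 2]].
At the point, J = [[2.250, -2.500], [6.000, -14.000]] (det J = -16.500).
Solving J·Δ = −F gives Δ = (6.826, 4.193).
Then the next iterate is (s, t)₁ = (9.326, 2.693).

(9.326, 2.693)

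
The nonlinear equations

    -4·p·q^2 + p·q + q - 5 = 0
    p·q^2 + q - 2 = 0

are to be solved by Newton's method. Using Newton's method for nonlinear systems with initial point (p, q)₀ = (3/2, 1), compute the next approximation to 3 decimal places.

At (3/2, 1): F = (-8.500, 0.500).
Jacobian J = [[-4·q^2 + q, -8·p·q + p + 1], [q^2, 2·p·q + 1]].
At the point, J = [[-3.000, -9.500], [1.000, 4.000]] (det J = -2.500).
Solving J·Δ = −F gives Δ = (-11.700, 2.800).
Then the next iterate is (p, q)₁ = (-10.200, 3.800).

(-10.200, 3.800)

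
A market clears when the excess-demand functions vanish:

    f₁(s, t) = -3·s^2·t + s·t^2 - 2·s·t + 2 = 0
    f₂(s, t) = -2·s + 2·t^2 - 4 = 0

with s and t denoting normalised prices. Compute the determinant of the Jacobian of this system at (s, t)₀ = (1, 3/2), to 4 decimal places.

J = [[-6·s·t + t^2 - 2·t, -3·s^2 + 2·s·t - 2·s], [-2, 4·t]].
At the point, J = [[-9.7500, -2.0000], [-2.0000, 6.0000]].
det J = -62.5000.

-62.5000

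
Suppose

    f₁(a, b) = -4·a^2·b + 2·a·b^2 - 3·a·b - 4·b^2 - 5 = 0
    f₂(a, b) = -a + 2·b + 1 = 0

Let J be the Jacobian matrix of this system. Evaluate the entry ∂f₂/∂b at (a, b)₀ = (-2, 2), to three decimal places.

∂f₂/∂b = 2.
At (-2, 2) this is 2.000.

2.000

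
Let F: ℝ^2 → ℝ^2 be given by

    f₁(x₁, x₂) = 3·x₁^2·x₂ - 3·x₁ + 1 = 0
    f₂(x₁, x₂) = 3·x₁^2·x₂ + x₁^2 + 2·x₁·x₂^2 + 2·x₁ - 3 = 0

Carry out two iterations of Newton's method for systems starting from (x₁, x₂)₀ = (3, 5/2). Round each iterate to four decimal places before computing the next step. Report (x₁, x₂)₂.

At (3, 5/2): F = (59.5000, 117.0000).
Jacobian J = [[6·x₁·x₂ - 3, 3·x₁^2], [6·x₁·x₂ + 2·x₁ + 2·x₂^2 + 2, 3·x₁^2 + 4·x₁·x₂]].
At the point, J = [[42.0000, 27.0000], [65.5000, 57.0000]] (det J = 625.5000).
Solving J·Δ = −F gives Δ = (-0.3717, -1.6255).
Then the next iterate is (x₁, x₂)₁ = (2.6283, 0.8745).
Round to (2.6283, 0.8745) and repeat: F = (11.238135, 31.307582), J = [[10.790690, 20.723883], [22.576791, 29.917676]].
Δ = (-2.1551, 0.5799), so (x₁, x₂)₂ = (0.4732, 1.4544).

(0.4732, 1.4544)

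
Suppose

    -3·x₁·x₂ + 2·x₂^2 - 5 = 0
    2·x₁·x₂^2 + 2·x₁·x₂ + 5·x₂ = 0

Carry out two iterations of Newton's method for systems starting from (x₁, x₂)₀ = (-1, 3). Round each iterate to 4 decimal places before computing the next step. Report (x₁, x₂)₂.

At (-1, 3): F = (22.0000, -9.0000).
Jacobian J = [[-3·x₂, -3·x₁ + 4·x₂], [2·x₂^2 + 2·x₂, 4·x₁·x₂ + 2·x₁ + 5]].
At the point, J = [[-9.0000, 15.0000], [24.0000, -9.0000]] (det J = -279.0000).
Solving J·Δ = −F gives Δ = (-0.2258, -1.6022).
Then the next iterate is (x₁, x₂)₁ = (-1.2258, 1.3978).
Round to (-1.2258, 1.3978) and repeat: F = (4.047959, -1.227892), J = [[-4.1934, 9.2686], [6.703290, -4.305293]].
Δ = (-0.1372, -0.4988), so (x₁, x₂)₂ = (-1.3630, 0.8990).

(-1.3630, 0.8990)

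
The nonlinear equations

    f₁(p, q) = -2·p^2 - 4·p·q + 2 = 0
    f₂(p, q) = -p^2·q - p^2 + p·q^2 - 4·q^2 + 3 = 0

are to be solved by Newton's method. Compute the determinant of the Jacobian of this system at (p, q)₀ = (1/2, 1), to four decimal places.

J = [[-4·p - 4·q, -4·p], [-2·p·q - 2·p + q^2, -p^2 + 2·p·q - 8·q]].
At the point, J = [[-6.0000, -2.0000], [-1.0000, -7.2500]].
det J = 41.5000.

41.5000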